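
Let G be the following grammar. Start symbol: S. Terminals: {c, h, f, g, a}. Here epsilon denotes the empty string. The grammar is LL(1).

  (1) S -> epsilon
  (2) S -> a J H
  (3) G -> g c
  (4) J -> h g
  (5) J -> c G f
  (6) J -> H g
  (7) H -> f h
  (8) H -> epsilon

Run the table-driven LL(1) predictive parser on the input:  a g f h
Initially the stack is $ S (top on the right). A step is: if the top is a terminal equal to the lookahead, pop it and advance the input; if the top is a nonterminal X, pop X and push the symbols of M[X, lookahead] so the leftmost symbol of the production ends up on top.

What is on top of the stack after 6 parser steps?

step 1: stack=$ S  input=a g f h $  — expand S -> a J H
step 2: stack=$ H J a  input=a g f h $  — match a
step 3: stack=$ H J  input=g f h $  — expand J -> H g
step 4: stack=$ H g H  input=g f h $  — expand H -> epsilon
step 5: stack=$ H g  input=g f h $  — match g
step 6: stack=$ H  input=f h $  — expand H -> f h
Stack after step 6: $ h f (top = f).

f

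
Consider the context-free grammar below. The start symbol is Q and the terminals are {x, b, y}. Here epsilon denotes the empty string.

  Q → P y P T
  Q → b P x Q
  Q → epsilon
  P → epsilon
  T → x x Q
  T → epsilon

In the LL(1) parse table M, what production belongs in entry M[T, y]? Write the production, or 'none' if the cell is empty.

none

FIRST(P): from P→epsilon we get {epsilon}. So FIRST(P) = {epsilon}.
FIRST(T): from T→x x Q we get {x}; from T→epsilon we get {epsilon}. So FIRST(T) = {epsilon, x}.
FIRST(Q): from Q→P y P T we get {y}; from Q→b P x Q we get {b}; from Q→epsilon we get {epsilon}. So FIRST(Q) = {epsilon, b, y}.
FOLLOW(Q) includes $ since Q is the start symbol.
FOLLOW(Q): in Q→b P x Q, the suffix after Q is empty (adds nothing new); in T→x x Q, the suffix after Q is empty, so FOLLOW(Q) ⊇ FOLLOW(T) = {$}. Thus FOLLOW(Q) = {$}.
FOLLOW(T): in Q→P y P T, the suffix after T is empty, so FOLLOW(T) ⊇ FOLLOW(Q) = {$}. Thus FOLLOW(T) = {$}.
For T → x x Q: FIRST(x x Q) = {x}, so it goes in M[T, t] for t ∈ {x}.
For T → epsilon: FIRST(epsilon) = {epsilon}, so it goes in M[T, t] for t ∈ {}; since epsilon ∈ FIRST, also for every t ∈ FOLLOW(T) = {$}.
None of these place a production in M[T, y].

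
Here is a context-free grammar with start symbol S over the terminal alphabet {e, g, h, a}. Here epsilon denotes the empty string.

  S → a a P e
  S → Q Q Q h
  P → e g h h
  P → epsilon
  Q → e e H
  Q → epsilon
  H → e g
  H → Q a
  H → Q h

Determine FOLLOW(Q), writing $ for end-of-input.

{a, e, h}

FIRST(P) = {epsilon, e}
FIRST(Q) = {epsilon, e}
FIRST(S) = {a, e, h}  (via Q Q Q h)
FIRST(H) = {a, e, h}  (via Q a, Q h)
FOLLOW(S) includes $ since S is the start symbol.
FOLLOW(S): S appears on no right-hand side. Thus FOLLOW(S) = {$}.
FOLLOW(P): in S→a a P e, P is followed by e with FIRST {e}. Thus FOLLOW(P) = {e}.
FOLLOW(Q): in S→Q Q Q h (occurrence 1), Q is followed by Q Q h with FIRST {e, h}; in S→Q Q Q h (occurrence 2), Q is followed by Q h with FIRST {e, h}; in S→Q Q Q h (occurrence 3), Q is followed by h with FIRST {h}; in H→Q a, Q is followed by a with FIRST {a}; in H→Q h, Q is followed by h with FIRST {h}. Thus FOLLOW(Q) = {a, e, h}.
FOLLOW(H): in Q→e e H, the suffix after H is empty, so FOLLOW(H) ⊇ FOLLOW(Q) = {a, e, h}. Thus FOLLOW(H) = {a, e, h}.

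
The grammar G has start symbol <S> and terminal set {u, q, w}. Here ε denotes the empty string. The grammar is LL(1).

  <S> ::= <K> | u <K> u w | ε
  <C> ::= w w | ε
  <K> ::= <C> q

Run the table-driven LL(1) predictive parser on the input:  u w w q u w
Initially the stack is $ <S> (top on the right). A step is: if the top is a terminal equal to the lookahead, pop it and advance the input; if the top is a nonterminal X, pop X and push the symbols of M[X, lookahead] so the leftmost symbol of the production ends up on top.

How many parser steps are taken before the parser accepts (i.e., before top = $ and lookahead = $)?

9

     Stack        Input          Action
  1  $ <S>        u w w q u w $  expand <S> ::= u <K> u w
  2  $ w u <K> u  u w w q u w $  match u
  3  $ w u <K>    w w q u w $    expand <K> ::= <C> q
  4  $ w u q <C>  w w q u w $    expand <C> ::= w w
  5  $ w u q w w  w w q u w $    match w
  6  $ w u q w    w q u w $      match w
  7  $ w u q      q u w $        match q
  8  $ w u        u w $          match u
  9  $ w          w $            match w
Accept reached after 9 steps.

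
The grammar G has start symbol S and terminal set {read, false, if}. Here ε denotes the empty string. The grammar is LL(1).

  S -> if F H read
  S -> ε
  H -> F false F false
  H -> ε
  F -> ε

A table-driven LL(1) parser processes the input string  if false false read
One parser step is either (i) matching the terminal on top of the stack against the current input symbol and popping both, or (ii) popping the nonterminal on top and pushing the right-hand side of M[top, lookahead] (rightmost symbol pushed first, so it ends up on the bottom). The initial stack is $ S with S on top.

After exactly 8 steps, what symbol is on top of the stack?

     Stack                   Input                  Action
  1  $ S                     if false false read $  expand S -> if F H read
  2  $ read H F if           if false false read $  match if
  3  $ read H F              false false read $     expand F -> ε
  4  $ read H                false false read $     expand H -> F false F false
  5  $ read false F false F  false false read $     expand F -> ε
  6  $ read false F false    false false read $     match false
  7  $ read false F          false read $           expand F -> ε
  8  $ read false            false read $           match false
Stack after step 8: $ read (top = read).

read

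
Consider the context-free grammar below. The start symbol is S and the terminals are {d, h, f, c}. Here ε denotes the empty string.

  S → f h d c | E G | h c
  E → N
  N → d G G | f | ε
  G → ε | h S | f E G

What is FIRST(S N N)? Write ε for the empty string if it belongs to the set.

{ε, d, f, h}

FIRST(N) = {ε, d, f}
FIRST(G) = {ε, f, h}
FIRST(E) = {ε, d, f}  (via N)
FIRST(S) = {ε, d, f, h}  (via E G)
FIRST(S N N): take FIRST of each symbol in turn, carrying on past any symbol whose FIRST contains ε; result {ε, d, f, h}.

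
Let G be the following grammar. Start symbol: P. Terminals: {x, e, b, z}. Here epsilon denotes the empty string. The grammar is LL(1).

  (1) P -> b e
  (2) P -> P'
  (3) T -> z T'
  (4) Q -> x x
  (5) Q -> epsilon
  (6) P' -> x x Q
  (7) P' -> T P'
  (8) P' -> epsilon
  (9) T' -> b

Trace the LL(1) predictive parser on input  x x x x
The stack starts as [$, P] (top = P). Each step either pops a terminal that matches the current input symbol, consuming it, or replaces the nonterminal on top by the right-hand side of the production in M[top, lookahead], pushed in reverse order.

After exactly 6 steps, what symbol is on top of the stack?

     Stack    Input      Action
  1  $ P      x x x x $  expand P -> P'
  2  $ P'     x x x x $  expand P' -> x x Q
  3  $ Q x x  x x x x $  match x
  4  $ Q x    x x x $    match x
  5  $ Q      x x $      expand Q -> x x
  6  $ x x    x x $      match x
Stack after step 6: $ x (top = x).

x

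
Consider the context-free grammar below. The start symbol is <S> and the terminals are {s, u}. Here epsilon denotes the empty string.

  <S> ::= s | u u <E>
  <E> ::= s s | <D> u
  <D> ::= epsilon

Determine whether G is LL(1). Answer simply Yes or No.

FIRST(<S>) = {s, u}
FIRST(<E>) = {s, u}
FIRST(<D>) = {epsilon}
FOLLOW(<S>) = {$}
FOLLOW(<E>) = {$}
FOLLOW(<D>) = {u}
Each cell of M receives at most one production.

Yes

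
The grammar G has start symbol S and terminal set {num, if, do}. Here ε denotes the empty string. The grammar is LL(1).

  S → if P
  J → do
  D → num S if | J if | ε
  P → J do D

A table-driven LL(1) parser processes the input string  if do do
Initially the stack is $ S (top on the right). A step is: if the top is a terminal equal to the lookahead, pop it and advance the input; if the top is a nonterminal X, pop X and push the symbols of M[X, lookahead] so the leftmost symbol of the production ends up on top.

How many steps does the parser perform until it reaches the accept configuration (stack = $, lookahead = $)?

7

step 1: stack=$ S  input=if do do $  — expand S → if P
step 2: stack=$ P if  input=if do do $  — match if
step 3: stack=$ P  input=do do $  — expand P → J do D
step 4: stack=$ D do J  input=do do $  — expand J → do
step 5: stack=$ D do do  input=do do $  — match do
step 6: stack=$ D do  input=do $  — match do
step 7: stack=$ D  input=$  — expand D → ε
Accept reached after 7 steps.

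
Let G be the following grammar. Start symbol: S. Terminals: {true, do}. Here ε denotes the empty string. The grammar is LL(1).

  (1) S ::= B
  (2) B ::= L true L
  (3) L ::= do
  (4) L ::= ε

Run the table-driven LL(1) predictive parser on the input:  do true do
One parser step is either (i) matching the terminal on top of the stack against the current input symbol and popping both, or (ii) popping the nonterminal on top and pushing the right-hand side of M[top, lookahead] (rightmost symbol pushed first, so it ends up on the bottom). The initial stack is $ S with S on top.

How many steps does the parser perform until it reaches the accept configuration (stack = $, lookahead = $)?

7

     Stack        Input         Action
  1  $ S          do true do $  expand S ::= B
  2  $ B          do true do $  expand B ::= L true L
  3  $ L true L   do true do $  expand L ::= do
  4  $ L true do  do true do $  match do
  5  $ L true     true do $     match true
  6  $ L          do $          expand L ::= do
  7  $ do         do $          match do
Accept reached after 7 steps.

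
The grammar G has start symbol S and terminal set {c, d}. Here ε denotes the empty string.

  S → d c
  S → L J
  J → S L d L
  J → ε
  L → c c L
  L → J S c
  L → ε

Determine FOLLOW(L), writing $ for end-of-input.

FIRST(S) = {ε, c, d}  (via L J)
FIRST(J) = {ε, c, d}  (via S L d L)
FIRST(L) = {ε, c, d}  (via J S c)
FOLLOW(S) includes $ since S is the start symbol.
FOLLOW(S): in J→S L d L, S is followed by L d L with FIRST {c, d}; in L→J S c, S is followed by c with FIRST {c}. Thus FOLLOW(S) = {$, c, d}.
FOLLOW(J): in S→L J, the suffix after J is empty, so FOLLOW(J) ⊇ FOLLOW(S) = {$, c, d}; in L→J S c, J is followed by S c with FIRST {c, d}. Thus FOLLOW(J) = {$, c, d}.
FOLLOW(L): in S→L J, L is followed by J with FIRST {ε, c, d}; in S→L J, the suffix after L is nullable, so FOLLOW(L) ⊇ FOLLOW(S) = {$, c, d}; in J→S L d L (occurrence 1), L is followed by d L with FIRST {d}; in J→S L d L (occurrence 2), the suffix after L is empty, so FOLLOW(L) ⊇ FOLLOW(J) = {$, c, d}; in L→c c L, the suffix after L is empty (adds nothing new). Thus FOLLOW(L) = {$, c, d}.

{$, c, d}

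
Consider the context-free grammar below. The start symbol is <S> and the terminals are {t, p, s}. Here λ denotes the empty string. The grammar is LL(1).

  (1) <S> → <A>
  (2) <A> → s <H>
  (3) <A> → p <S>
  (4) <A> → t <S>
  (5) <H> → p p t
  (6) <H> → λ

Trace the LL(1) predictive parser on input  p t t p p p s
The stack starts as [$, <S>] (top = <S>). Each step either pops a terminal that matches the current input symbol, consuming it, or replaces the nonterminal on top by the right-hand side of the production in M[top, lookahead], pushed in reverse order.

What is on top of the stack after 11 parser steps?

p

step 1: stack=$ <S>  input=p t t p p p s $  — expand <S> → <A>
step 2: stack=$ <A>  input=p t t p p p s $  — expand <A> → p <S>
step 3: stack=$ <S> p  input=p t t p p p s $  — match p
step 4: stack=$ <S>  input=t t p p p s $  — expand <S> → <A>
step 5: stack=$ <A>  input=t t p p p s $  — expand <A> → t <S>
step 6: stack=$ <S> t  input=t t p p p s $  — match t
step 7: stack=$ <S>  input=t p p p s $  — expand <S> → <A>
step 8: stack=$ <A>  input=t p p p s $  — expand <A> → t <S>
step 9: stack=$ <S> t  input=t p p p s $  — match t
step 10: stack=$ <S>  input=p p p s $  — expand <S> → <A>
step 11: stack=$ <A>  input=p p p s $  — expand <A> → p <S>
Stack after step 11: $ <S> p (top = p).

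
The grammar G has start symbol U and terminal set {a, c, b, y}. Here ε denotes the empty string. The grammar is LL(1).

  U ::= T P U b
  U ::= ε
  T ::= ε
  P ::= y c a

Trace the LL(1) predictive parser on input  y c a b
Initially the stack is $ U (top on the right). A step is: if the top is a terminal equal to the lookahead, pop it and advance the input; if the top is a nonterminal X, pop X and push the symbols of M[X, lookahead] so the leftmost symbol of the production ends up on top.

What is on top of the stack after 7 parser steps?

     Stack        Input      Action
  1  $ U          y c a b $  expand U ::= T P U b
  2  $ b U P T    y c a b $  expand T ::= ε
  3  $ b U P      y c a b $  expand P ::= y c a
  4  $ b U a c y  y c a b $  match y
  5  $ b U a c    c a b $    match c
  6  $ b U a      a b $      match a
  7  $ b U        b $        expand U ::= ε
Stack after step 7: $ b (top = b).

b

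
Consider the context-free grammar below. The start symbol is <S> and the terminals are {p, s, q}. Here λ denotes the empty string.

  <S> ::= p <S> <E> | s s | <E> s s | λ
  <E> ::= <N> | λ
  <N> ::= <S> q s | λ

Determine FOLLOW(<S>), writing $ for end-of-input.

FIRST(<S>): from <S>::=p <S> <E> we get {p}; from <S>::=s s we get {s}; from <S>::=<E> s s we get {p, q, s}; from <S>::=λ we get {λ}. So FIRST(<S>) = {λ, p, q, s}.
FIRST(<N>): from <N>::=<S> q s we get {p, q, s}; from <N>::=λ we get {λ}. So FIRST(<N>) = {λ, p, q, s}.
FIRST(<E>): from <E>::=<N> we get {λ, p, q, s}; from <E>::=λ we get {λ}. So FIRST(<E>) = {λ, p, q, s}.
FOLLOW(<S>) includes $ since <S> is the start symbol.
FOLLOW(<S>): in <S>::=p <S> <E>, <S> is followed by <E> with FIRST {λ, p, q, s}; in <S>::=p <S> <E>, the suffix after <S> is nullable (adds nothing new); in <N>::=<S> q s, <S> is followed by q s with FIRST {q}. Thus FOLLOW(<S>) = {$, p, q, s}.
FOLLOW(<E>): in <S>::=p <S> <E>, the suffix after <E> is empty, so FOLLOW(<E>) ⊇ FOLLOW(<S>) = {$, p, q, s}; in <S>::=<E> s s, <E> is followed by s s with FIRST {s}. Thus FOLLOW(<E>) = {$, p, q, s}.
FOLLOW(<N>): in <E>::=<N>, the suffix after <N> is empty, so FOLLOW(<N>) ⊇ FOLLOW(<E>) = {$, p, q, s}. Thus FOLLOW(<N>) = {$, p, q, s}.

{$, p, q, s}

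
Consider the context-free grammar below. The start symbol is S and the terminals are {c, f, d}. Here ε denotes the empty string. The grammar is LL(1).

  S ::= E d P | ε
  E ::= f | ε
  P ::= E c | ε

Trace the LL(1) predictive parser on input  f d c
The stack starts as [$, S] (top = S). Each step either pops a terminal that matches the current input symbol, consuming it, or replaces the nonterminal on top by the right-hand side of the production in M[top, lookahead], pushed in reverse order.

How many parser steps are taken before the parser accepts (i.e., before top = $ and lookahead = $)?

step 1: stack=$ S  input=f d c $  — expand S ::= E d P
step 2: stack=$ P d E  input=f d c $  — expand E ::= f
step 3: stack=$ P d f  input=f d c $  — match f
step 4: stack=$ P d  input=d c $  — match d
step 5: stack=$ P  input=c $  — expand P ::= E c
step 6: stack=$ c E  input=c $  — expand E ::= ε
step 7: stack=$ c  input=c $  — match c
Accept reached after 7 steps.

7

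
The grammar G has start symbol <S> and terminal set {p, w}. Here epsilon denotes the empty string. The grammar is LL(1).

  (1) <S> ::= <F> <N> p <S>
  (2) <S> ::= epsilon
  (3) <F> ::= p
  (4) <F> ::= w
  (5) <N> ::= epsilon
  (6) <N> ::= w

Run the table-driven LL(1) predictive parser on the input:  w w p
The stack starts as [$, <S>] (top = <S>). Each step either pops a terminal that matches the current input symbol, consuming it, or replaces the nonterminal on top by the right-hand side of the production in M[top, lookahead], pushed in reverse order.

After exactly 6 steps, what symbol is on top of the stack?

     Stack            Input    Action
  1  $ <S>            w w p $  expand <S> ::= <F> <N> p <S>
  2  $ <S> p <N> <F>  w w p $  expand <F> ::= w
  3  $ <S> p <N> w    w w p $  match w
  4  $ <S> p <N>      w p $    expand <N> ::= w
  5  $ <S> p w        w p $    match w
  6  $ <S> p          p $      match p
Stack after step 6: $ <S> (top = <S>).

<S>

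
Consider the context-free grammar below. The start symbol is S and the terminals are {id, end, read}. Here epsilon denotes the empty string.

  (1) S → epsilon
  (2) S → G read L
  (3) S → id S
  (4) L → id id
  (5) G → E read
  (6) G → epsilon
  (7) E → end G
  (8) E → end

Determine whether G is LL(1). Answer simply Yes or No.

No

FIRST(S) = {epsilon, end, id, read}
FIRST(L) = {id}
FIRST(G) = {epsilon, end}
FIRST(E) = {end}
FOLLOW(S) = {$}
FOLLOW(L) = {$}
FOLLOW(G) = {read}
FOLLOW(E) = {read}
Cell M[E, end] receives both E → end G and E → end — the grammar is not LL(1).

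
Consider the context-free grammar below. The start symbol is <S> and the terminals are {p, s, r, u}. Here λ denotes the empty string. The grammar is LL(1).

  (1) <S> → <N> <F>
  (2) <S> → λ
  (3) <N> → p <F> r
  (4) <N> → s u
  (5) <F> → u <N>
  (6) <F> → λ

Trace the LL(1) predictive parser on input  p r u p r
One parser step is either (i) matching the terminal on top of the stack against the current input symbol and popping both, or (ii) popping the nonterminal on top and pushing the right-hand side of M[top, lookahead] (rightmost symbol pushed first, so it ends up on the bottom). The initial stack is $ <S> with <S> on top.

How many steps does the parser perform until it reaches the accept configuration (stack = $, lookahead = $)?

11

      Stack          Input        Action
   1  $ <S>          p r u p r $  expand <S> → <N> <F>
   2  $ <F> <N>      p r u p r $  expand <N> → p <F> r
   3  $ <F> r <F> p  p r u p r $  match p
   4  $ <F> r <F>    r u p r $    expand <F> → λ
   5  $ <F> r        r u p r $    match r
   6  $ <F>          u p r $      expand <F> → u <N>
   7  $ <N> u        u p r $      match u
   8  $ <N>          p r $        expand <N> → p <F> r
   9  $ r <F> p      p r $        match p
  10  $ r <F>        r $          expand <F> → λ
  11  $ r            r $          match r
Accept reached after 11 steps.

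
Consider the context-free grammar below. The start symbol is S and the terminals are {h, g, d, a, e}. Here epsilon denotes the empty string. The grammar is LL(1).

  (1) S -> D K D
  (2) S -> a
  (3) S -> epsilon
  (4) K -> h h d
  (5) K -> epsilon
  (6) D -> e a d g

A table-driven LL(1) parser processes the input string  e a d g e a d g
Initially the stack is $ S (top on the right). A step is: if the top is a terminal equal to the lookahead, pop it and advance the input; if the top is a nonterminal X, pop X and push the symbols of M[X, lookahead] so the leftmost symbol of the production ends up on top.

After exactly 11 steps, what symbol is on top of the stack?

g

step 1: stack=$ S  input=e a d g e a d g $  — expand S -> D K D
step 2: stack=$ D K D  input=e a d g e a d g $  — expand D -> e a d g
step 3: stack=$ D K g d a e  input=e a d g e a d g $  — match e
step 4: stack=$ D K g d a  input=a d g e a d g $  — match a
step 5: stack=$ D K g d  input=d g e a d g $  — match d
step 6: stack=$ D K g  input=g e a d g $  — match g
step 7: stack=$ D K  input=e a d g $  — expand K -> epsilon
step 8: stack=$ D  input=e a d g $  — expand D -> e a d g
step 9: stack=$ g d a e  input=e a d g $  — match e
step 10: stack=$ g d a  input=a d g $  — match a
step 11: stack=$ g d  input=d g $  — match d
Stack after step 11: $ g (top = g).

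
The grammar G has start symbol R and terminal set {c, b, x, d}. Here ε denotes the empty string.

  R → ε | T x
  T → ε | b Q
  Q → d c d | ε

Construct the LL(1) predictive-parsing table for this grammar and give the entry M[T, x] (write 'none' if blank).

FIRST(T) = {ε, b}
FIRST(Q) = {ε, d}
FIRST(R) = {ε, b, x}  (via T x)
FOLLOW(R) includes $ since R is the start symbol.
FOLLOW(T): in R→T x, T is followed by x with FIRST {x}. Thus FOLLOW(T) = {x}.
For T → ε: FIRST(ε) = {ε}, so it goes in M[T, t] for t ∈ {}; since ε ∈ FIRST, also for every t ∈ FOLLOW(T) = {x}.
For T → b Q: FIRST(b Q) = {b}, so it goes in M[T, t] for t ∈ {b}.

T → ε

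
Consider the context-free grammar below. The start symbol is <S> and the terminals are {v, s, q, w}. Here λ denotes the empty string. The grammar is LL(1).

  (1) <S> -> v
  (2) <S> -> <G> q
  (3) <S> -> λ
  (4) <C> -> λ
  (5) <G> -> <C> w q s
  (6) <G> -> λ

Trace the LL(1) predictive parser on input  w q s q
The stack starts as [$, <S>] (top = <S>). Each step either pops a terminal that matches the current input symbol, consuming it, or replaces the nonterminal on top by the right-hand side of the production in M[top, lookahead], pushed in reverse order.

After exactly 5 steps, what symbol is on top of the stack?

     Stack          Input      Action
  1  $ <S>          w q s q $  expand <S> -> <G> q
  2  $ q <G>        w q s q $  expand <G> -> <C> w q s
  3  $ q s q w <C>  w q s q $  expand <C> -> λ
  4  $ q s q w      w q s q $  match w
  5  $ q s q        q s q $    match q
Stack after step 5: $ q s (top = s).

s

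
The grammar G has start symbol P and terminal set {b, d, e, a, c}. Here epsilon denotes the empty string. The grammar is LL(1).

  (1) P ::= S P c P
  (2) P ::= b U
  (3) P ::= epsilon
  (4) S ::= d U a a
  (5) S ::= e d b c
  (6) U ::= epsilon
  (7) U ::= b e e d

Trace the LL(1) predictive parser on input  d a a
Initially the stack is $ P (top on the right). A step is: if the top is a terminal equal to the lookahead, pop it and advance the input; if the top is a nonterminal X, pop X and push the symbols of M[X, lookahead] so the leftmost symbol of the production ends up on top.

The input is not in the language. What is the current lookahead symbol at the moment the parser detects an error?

$

     Stack            Input    Action
  1  $ P              d a a $  expand P ::= S P c P
  2  $ P c P S        d a a $  expand S ::= d U a a
  3  $ P c P a a U d  d a a $  match d
  4  $ P c P a a U    a a $    expand U ::= epsilon
  5  $ P c P a a      a a $    match a
  6  $ P c P a        a $      match a
  7  $ P c P          $        expand P ::= epsilon
  8  $ P c            $        error: top is terminal c but lookahead is $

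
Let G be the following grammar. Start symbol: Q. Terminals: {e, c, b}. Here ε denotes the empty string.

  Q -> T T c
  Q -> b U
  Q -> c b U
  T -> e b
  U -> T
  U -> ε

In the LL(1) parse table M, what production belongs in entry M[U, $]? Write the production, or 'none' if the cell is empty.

FIRST(T): from T->e b we get {e}. So FIRST(T) = {e}.
FIRST(Q): from Q->T T c we get {e}; from Q->b U we get {b}; from Q->c b U we get {c}. So FIRST(Q) = {b, c, e}.
FIRST(U): from U->T we get {e}; from U->ε we get {ε}. So FIRST(U) = {ε, e}.
FOLLOW(Q) includes $ since Q is the start symbol.
FOLLOW(Q): Q appears on no right-hand side. Thus FOLLOW(Q) = {$}.
FOLLOW(U): in Q->b U, the suffix after U is empty, so FOLLOW(U) ⊇ FOLLOW(Q) = {$}; in Q->c b U, the suffix after U is empty, so FOLLOW(U) ⊇ FOLLOW(Q) = {$}. Thus FOLLOW(U) = {$}.
For U -> T: FIRST(T) = {e}, so it goes in M[U, t] for t ∈ {e}.
For U -> ε: FIRST(ε) = {ε}, so it goes in M[U, t] for t ∈ {}; since ε ∈ FIRST, also for every t ∈ FOLLOW(U) = {$}.

U -> ε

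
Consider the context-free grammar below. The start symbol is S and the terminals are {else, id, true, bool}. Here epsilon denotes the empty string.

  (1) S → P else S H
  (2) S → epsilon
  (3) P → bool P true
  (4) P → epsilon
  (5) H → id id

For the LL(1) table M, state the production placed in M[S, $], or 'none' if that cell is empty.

S → epsilon

FIRST(P): from P→bool P true we get {bool}; from P→epsilon we get {epsilon}. So FIRST(P) = {epsilon, bool}.
FIRST(H): from H→id id we get {id}. So FIRST(H) = {id}.
FIRST(S): from S→P else S H we get {bool, else}; from S→epsilon we get {epsilon}. So FIRST(S) = {epsilon, bool, else}.
FOLLOW(S) includes $ since S is the start symbol.
FOLLOW(S): in S→P else S H, S is followed by H with FIRST {id}. Thus FOLLOW(S) = {$, id}.
For S → P else S H: FIRST(P else S H) = {bool, else}, so it goes in M[S, t] for t ∈ {bool, else}.
For S → epsilon: FIRST(epsilon) = {epsilon}, so it goes in M[S, t] for t ∈ {}; since epsilon ∈ FIRST, also for every t ∈ FOLLOW(S) = {$, id}.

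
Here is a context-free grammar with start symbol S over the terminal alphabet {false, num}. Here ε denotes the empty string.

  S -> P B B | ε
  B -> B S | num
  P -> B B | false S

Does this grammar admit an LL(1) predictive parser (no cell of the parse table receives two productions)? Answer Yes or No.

FIRST(S) = {ε, false, num}
FIRST(B) = {num}
FIRST(P) = {false, num}
FOLLOW(S) = {$, false, num}
FOLLOW(B) = {$, false, num}
FOLLOW(P) = {num}
Cell M[B, num] receives both B -> B S and B -> num — the grammar is not LL(1).

No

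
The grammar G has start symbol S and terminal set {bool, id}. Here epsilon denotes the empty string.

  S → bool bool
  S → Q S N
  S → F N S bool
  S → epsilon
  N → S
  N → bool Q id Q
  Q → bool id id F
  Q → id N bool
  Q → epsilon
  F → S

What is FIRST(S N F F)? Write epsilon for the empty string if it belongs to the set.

FIRST(Q): from Q→bool id id F we get {bool}; from Q→id N bool we get {id}; from Q→epsilon we get {epsilon}. So FIRST(Q) = {epsilon, bool, id}.
FIRST(S): from S→bool bool we get {bool}; from S→Q S N we get {epsilon, bool, id}; from S→F N S bool we get {bool, id}; from S→epsilon we get {epsilon}. So FIRST(S) = {epsilon, bool, id}.
FIRST(N): from N→S we get {epsilon, bool, id}; from N→bool Q id Q we get {bool}. So FIRST(N) = {epsilon, bool, id}.
FIRST(F): from F→S we get {epsilon, bool, id}. So FIRST(F) = {epsilon, bool, id}.
FIRST(S N F F): take FIRST of each symbol in turn, carrying on past any symbol whose FIRST contains epsilon; result {epsilon, bool, id}.

{epsilon, bool, id}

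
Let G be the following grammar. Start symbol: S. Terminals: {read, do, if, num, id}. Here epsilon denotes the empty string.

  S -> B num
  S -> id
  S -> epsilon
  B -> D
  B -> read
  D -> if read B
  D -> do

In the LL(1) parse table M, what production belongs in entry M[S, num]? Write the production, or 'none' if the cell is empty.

FIRST(D) = {do, if}
FIRST(B) = {do, if, read}  (via D)
FIRST(S) = {epsilon, do, id, if, read}  (via B num)
FOLLOW(S) includes $ since S is the start symbol.
FOLLOW(S): S appears on no right-hand side. Thus FOLLOW(S) = {$}.
For S -> B num: FIRST(B num) = {do, if, read}, so it goes in M[S, t] for t ∈ {do, if, read}.
For S -> id: FIRST(id) = {id}, so it goes in M[S, t] for t ∈ {id}.
For S -> epsilon: FIRST(epsilon) = {epsilon}, so it goes in M[S, t] for t ∈ {}; since epsilon ∈ FIRST, also for every t ∈ FOLLOW(S) = {$}.
None of these place a production in M[S, num].

none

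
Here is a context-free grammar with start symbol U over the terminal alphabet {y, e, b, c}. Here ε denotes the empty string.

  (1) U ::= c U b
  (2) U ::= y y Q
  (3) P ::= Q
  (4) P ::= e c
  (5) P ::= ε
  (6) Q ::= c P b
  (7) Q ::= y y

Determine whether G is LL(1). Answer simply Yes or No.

Yes

FIRST(U) = {c, y}
FIRST(P) = {ε, c, e, y}
FIRST(Q) = {c, y}
FOLLOW(U) = {$, b}
FOLLOW(P) = {b}
FOLLOW(Q) = {$, b}
Each cell of M receives at most one production.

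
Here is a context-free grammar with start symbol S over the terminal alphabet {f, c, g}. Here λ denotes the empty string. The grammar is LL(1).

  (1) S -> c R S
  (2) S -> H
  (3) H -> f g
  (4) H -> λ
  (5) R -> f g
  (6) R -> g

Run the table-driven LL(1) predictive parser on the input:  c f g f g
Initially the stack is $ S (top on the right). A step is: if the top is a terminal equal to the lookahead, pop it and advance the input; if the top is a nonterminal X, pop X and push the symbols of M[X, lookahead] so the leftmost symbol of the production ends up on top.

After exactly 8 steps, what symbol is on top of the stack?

step 1: stack=$ S  input=c f g f g $  — expand S -> c R S
step 2: stack=$ S R c  input=c f g f g $  — match c
step 3: stack=$ S R  input=f g f g $  — expand R -> f g
step 4: stack=$ S g f  input=f g f g $  — match f
step 5: stack=$ S g  input=g f g $  — match g
step 6: stack=$ S  input=f g $  — expand S -> H
step 7: stack=$ H  input=f g $  — expand H -> f g
step 8: stack=$ g f  input=f g $  — match f
Stack after step 8: $ g (top = g).

g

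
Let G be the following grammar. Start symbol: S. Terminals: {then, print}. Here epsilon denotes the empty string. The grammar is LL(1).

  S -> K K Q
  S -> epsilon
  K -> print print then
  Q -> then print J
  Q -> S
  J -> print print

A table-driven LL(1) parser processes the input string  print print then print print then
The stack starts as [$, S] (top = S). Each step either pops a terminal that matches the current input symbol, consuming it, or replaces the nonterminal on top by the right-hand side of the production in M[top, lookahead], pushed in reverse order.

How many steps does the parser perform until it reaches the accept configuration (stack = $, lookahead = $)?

11

      Stack                   Input                                Action
   1  $ S                     print print then print print then $  expand S -> K K Q
   2  $ Q K K                 print print then print print then $  expand K -> print print then
   3  $ Q K then print print  print print then print print then $  match print
   4  $ Q K then print        print then print print then $        match print
   5  $ Q K then              then print print then $              match then
   6  $ Q K                   print print then $                   expand K -> print print then
   7  $ Q then print print    print print then $                   match print
   8  $ Q then print          print then $                         match print
   9  $ Q then                then $                               match then
  10  $ Q                     $                                    expand Q -> S
  11  $ S                     $                                    expand S -> epsilon
Accept reached after 11 steps.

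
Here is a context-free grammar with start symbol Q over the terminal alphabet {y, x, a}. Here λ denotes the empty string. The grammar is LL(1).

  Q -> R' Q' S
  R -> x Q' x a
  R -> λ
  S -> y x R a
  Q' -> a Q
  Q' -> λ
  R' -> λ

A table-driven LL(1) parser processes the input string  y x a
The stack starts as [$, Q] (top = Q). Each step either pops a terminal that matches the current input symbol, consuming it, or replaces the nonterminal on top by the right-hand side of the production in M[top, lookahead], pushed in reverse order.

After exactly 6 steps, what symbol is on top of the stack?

R

step 1: stack=$ Q  input=y x a $  — expand Q -> R' Q' S
step 2: stack=$ S Q' R'  input=y x a $  — expand R' -> λ
step 3: stack=$ S Q'  input=y x a $  — expand Q' -> λ
step 4: stack=$ S  input=y x a $  — expand S -> y x R a
step 5: stack=$ a R x y  input=y x a $  — match y
step 6: stack=$ a R x  input=x a $  — match x
Stack after step 6: $ a R (top = R).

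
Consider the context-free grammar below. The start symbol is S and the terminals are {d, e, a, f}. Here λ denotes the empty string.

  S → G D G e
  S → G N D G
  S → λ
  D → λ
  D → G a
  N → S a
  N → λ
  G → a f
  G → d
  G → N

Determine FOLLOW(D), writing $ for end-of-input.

FIRST(S): from S→G D G e we get {a, d, e}; from S→G N D G we get {λ, a, d, e}; from S→λ we get {λ}. So FIRST(S) = {λ, a, d, e}.
FIRST(N): from N→S a we get {a, d, e}; from N→λ we get {λ}. So FIRST(N) = {λ, a, d, e}.
FIRST(G): from G→a f we get {a}; from G→d we get {d}; from G→N we get {λ, a, d, e}. So FIRST(G) = {λ, a, d, e}.
FIRST(D): from D→λ we get {λ}; from D→G a we get {a, d, e}. So FIRST(D) = {λ, a, d, e}.
FOLLOW(S) includes $ since S is the start symbol.
FOLLOW(S): in N→S a, S is followed by a with FIRST {a}. Thus FOLLOW(S) = {$, a}.
FOLLOW(D): in S→G D G e, D is followed by G e with FIRST {a, d, e}; in S→G N D G, D is followed by G with FIRST {λ, a, d, e}; in S→G N D G, the suffix after D is nullable, so FOLLOW(D) ⊇ FOLLOW(S) = {$, a}. Thus FOLLOW(D) = {$, a, d, e}.
FOLLOW(G): in S→G D G e (occurrence 1), G is followed by D G e with FIRST {a, d, e}; in S→G D G e (occurrence 2), G is followed by e with FIRST {e}; in S→G N D G (occurrence 1), G is followed by N D G with FIRST {λ, a, d, e}; in S→G N D G (occurrence 1), the suffix after G is nullable, so FOLLOW(G) ⊇ FOLLOW(S) = {$, a}; in S→G N D G (occurrence 2), the suffix after G is empty, so FOLLOW(G) ⊇ FOLLOW(S) = {$, a}; in D→G a, G is followed by a with FIRST {a}. Thus FOLLOW(G) = {$, a, d, e}.
FOLLOW(N): in S→G N D G, N is followed by D G with FIRST {λ, a, d, e}; in S→G N D G, the suffix after N is nullable, so FOLLOW(N) ⊇ FOLLOW(S) = {$, a}; in G→N, the suffix after N is empty, so FOLLOW(N) ⊇ FOLLOW(G) = {$, a, d, e}. Thus FOLLOW(N) = {$, a, d, e}.

{$, a, d, e}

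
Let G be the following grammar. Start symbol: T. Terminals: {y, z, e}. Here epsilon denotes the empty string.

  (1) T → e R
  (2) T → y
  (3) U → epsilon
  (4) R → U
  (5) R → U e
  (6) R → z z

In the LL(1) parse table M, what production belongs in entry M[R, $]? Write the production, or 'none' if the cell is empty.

R → U

FIRST(T) = {e, y}
FIRST(U) = {epsilon}
FIRST(R) = {epsilon, e, z}  (via U, U e)
FOLLOW(T) includes $ since T is the start symbol.
FOLLOW(T): T appears on no right-hand side. Thus FOLLOW(T) = {$}.
FOLLOW(R): in T→e R, the suffix after R is empty, so FOLLOW(R) ⊇ FOLLOW(T) = {$}. Thus FOLLOW(R) = {$}.
For R → U: FIRST(U) = {epsilon}, so it goes in M[R, t] for t ∈ {}; since epsilon ∈ FIRST, also for every t ∈ FOLLOW(R) = {$}.
For R → U e: FIRST(U e) = {e}, so it goes in M[R, t] for t ∈ {e}.
For R → z z: FIRST(z z) = {z}, so it goes in M[R, t] for t ∈ {z}.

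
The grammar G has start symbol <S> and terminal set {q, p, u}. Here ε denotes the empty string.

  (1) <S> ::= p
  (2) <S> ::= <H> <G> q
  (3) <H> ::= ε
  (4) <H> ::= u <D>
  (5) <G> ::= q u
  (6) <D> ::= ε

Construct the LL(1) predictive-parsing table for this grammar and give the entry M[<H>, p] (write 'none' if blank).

none

FIRST(<H>) = {ε, u}
FIRST(<G>) = {q}
FIRST(<D>) = {ε}
FIRST(<S>) = {p, q, u}  (via <H> <G> q)
FOLLOW(<S>) includes $ since <S> is the start symbol.
FOLLOW(<H>): in <S>::=<H> <G> q, <H> is followed by <G> q with FIRST {q}. Thus FOLLOW(<H>) = {q}.
For <H> ::= ε: FIRST(ε) = {ε}, so it goes in M[<H>, t] for t ∈ {}; since ε ∈ FIRST, also for every t ∈ FOLLOW(<H>) = {q}.
For <H> ::= u <D>: FIRST(u <D>) = {u}, so it goes in M[<H>, t] for t ∈ {u}.
None of these place a production in M[<H>, p].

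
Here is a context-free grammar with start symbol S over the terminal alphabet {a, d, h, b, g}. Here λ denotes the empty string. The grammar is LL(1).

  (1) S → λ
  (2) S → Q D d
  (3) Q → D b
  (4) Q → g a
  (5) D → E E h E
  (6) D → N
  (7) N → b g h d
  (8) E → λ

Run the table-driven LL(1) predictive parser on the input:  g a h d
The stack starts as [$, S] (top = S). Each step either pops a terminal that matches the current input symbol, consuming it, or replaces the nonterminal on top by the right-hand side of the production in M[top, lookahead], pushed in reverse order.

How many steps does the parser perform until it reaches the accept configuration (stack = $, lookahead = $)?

10

step 1: stack=$ S  input=g a h d $  — expand S → Q D d
step 2: stack=$ d D Q  input=g a h d $  — expand Q → g a
step 3: stack=$ d D a g  input=g a h d $  — match g
step 4: stack=$ d D a  input=a h d $  — match a
step 5: stack=$ d D  input=h d $  — expand D → E E h E
step 6: stack=$ d E h E E  input=h d $  — expand E → λ
step 7: stack=$ d E h E  input=h d $  — expand E → λ
step 8: stack=$ d E h  input=h d $  — match h
step 9: stack=$ d E  input=d $  — expand E → λ
step 10: stack=$ d  input=d $  — match d
Accept reached after 10 steps.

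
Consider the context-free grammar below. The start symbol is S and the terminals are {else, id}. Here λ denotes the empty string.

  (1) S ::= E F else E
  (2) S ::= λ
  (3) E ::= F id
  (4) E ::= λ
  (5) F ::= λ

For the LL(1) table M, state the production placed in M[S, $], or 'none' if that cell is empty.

FIRST(F) = {λ}
FIRST(E) = {λ, id}  (via F id)
FIRST(S) = {λ, else, id}  (via E F else E)
FOLLOW(S) includes $ since S is the start symbol.
FOLLOW(S): S appears on no right-hand side. Thus FOLLOW(S) = {$}.
For S ::= E F else E: FIRST(E F else E) = {else, id}, so it goes in M[S, t] for t ∈ {else, id}.
For S ::= λ: FIRST(λ) = {λ}, so it goes in M[S, t] for t ∈ {}; since λ ∈ FIRST, also for every t ∈ FOLLOW(S) = {$}.

S ::= λ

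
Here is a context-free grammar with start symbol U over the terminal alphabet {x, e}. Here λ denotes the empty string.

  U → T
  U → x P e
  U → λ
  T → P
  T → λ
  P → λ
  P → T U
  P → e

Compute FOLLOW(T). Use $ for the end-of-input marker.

FIRST(U): from U→T we get {λ, e, x}; from U→x P e we get {x}; from U→λ we get {λ}. So FIRST(U) = {λ, e, x}.
FIRST(T): from T→P we get {λ, e, x}; from T→λ we get {λ}. So FIRST(T) = {λ, e, x}.
FIRST(P): from P→λ we get {λ}; from P→T U we get {λ, e, x}; from P→e we get {e}. So FIRST(P) = {λ, e, x}.
FOLLOW(U) includes $ since U is the start symbol.
FOLLOW(U): in P→T U, the suffix after U is empty, so FOLLOW(U) ⊇ FOLLOW(P) = {$, e, x}. Thus FOLLOW(U) = {$, e, x}.
FOLLOW(T): in U→T, the suffix after T is empty, so FOLLOW(T) ⊇ FOLLOW(U) = {$, e, x}; in P→T U, T is followed by U with FIRST {λ, e, x}; in P→T U, the suffix after T is nullable, so FOLLOW(T) ⊇ FOLLOW(P) = {$, e, x}. Thus FOLLOW(T) = {$, e, x}.
FOLLOW(P): in U→x P e, P is followed by e with FIRST {e}; in T→P, the suffix after P is empty, so FOLLOW(P) ⊇ FOLLOW(T) = {$, e, x}. Thus FOLLOW(P) = {$, e, x}.

{$, e, x}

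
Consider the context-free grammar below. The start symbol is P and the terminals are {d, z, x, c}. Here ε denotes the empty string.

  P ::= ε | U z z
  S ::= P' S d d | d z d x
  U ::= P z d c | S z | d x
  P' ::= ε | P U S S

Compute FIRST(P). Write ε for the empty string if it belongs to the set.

{ε, d, z}

FIRST(P) = {ε, d, z}  (via U z z)
FIRST(S) = {d, z}  (via P' S d d)
FIRST(U) = {d, z}  (via P z d c, S z)
FIRST(P') = {ε, d, z}  (via P U S S)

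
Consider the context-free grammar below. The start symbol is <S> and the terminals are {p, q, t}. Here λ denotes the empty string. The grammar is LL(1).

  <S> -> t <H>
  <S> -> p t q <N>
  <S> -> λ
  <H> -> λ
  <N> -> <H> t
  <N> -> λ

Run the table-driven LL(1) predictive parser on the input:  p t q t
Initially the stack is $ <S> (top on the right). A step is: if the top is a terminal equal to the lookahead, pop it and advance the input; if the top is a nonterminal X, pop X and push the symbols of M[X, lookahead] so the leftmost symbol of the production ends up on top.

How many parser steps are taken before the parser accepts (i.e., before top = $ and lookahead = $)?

step 1: stack=$ <S>  input=p t q t $  — expand <S> -> p t q <N>
step 2: stack=$ <N> q t p  input=p t q t $  — match p
step 3: stack=$ <N> q t  input=t q t $  — match t
step 4: stack=$ <N> q  input=q t $  — match q
step 5: stack=$ <N>  input=t $  — expand <N> -> <H> t
step 6: stack=$ t <H>  input=t $  — expand <H> -> λ
step 7: stack=$ t  input=t $  — match t
Accept reached after 7 steps.

7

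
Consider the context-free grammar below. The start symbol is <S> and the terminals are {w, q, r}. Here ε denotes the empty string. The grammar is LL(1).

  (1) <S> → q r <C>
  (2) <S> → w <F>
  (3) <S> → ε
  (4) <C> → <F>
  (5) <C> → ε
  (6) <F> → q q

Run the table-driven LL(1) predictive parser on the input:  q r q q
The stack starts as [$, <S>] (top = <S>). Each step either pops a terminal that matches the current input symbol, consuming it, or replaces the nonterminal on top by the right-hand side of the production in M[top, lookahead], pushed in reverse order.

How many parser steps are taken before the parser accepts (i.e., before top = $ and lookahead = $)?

step 1: stack=$ <S>  input=q r q q $  — expand <S> → q r <C>
step 2: stack=$ <C> r q  input=q r q q $  — match q
step 3: stack=$ <C> r  input=r q q $  — match r
step 4: stack=$ <C>  input=q q $  — expand <C> → <F>
step 5: stack=$ <F>  input=q q $  — expand <F> → q q
step 6: stack=$ q q  input=q q $  — match q
step 7: stack=$ q  input=q $  — match q
Accept reached after 7 steps.

7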